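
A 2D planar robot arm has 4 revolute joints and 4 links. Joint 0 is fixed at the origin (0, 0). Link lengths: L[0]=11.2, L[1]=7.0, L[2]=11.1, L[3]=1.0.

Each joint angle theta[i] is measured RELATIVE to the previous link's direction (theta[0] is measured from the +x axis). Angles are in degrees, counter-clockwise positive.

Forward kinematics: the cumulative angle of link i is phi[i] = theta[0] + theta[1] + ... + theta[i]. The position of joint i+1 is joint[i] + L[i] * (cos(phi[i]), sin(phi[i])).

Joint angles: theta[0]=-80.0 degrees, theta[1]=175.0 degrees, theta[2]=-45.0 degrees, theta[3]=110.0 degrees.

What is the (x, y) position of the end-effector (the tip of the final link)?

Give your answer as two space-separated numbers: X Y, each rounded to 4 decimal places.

Answer: 7.5300 4.7886

Derivation:
joint[0] = (0.0000, 0.0000)  (base)
link 0: phi[0] = -80 = -80 deg
  cos(-80 deg) = 0.1736, sin(-80 deg) = -0.9848
  joint[1] = (0.0000, 0.0000) + 11.2 * (0.1736, -0.9848) = (0.0000 + 1.9449, 0.0000 + -11.0298) = (1.9449, -11.0298)
link 1: phi[1] = -80 + 175 = 95 deg
  cos(95 deg) = -0.0872, sin(95 deg) = 0.9962
  joint[2] = (1.9449, -11.0298) + 7 * (-0.0872, 0.9962) = (1.9449 + -0.6101, -11.0298 + 6.9734) = (1.3348, -4.0565)
link 2: phi[2] = -80 + 175 + -45 = 50 deg
  cos(50 deg) = 0.6428, sin(50 deg) = 0.7660
  joint[3] = (1.3348, -4.0565) + 11.1 * (0.6428, 0.7660) = (1.3348 + 7.1349, -4.0565 + 8.5031) = (8.4697, 4.4466)
link 3: phi[3] = -80 + 175 + -45 + 110 = 160 deg
  cos(160 deg) = -0.9397, sin(160 deg) = 0.3420
  joint[4] = (8.4697, 4.4466) + 1 * (-0.9397, 0.3420) = (8.4697 + -0.9397, 4.4466 + 0.3420) = (7.5300, 4.7886)
End effector: (7.5300, 4.7886)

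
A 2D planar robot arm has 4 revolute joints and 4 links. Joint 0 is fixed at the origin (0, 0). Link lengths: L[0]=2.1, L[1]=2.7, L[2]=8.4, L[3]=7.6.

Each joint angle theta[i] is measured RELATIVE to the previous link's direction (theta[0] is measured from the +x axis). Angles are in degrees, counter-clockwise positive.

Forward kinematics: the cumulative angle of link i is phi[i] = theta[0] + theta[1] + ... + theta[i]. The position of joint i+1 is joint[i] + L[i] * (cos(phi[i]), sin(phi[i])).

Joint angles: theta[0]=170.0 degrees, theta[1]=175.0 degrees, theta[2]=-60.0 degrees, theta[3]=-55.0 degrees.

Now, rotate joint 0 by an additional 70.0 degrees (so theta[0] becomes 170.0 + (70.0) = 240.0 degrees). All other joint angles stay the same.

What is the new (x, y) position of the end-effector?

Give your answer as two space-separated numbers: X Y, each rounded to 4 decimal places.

joint[0] = (0.0000, 0.0000)  (base)
link 0: phi[0] = 240 = 240 deg
  cos(240 deg) = -0.5000, sin(240 deg) = -0.8660
  joint[1] = (0.0000, 0.0000) + 2.1 * (-0.5000, -0.8660) = (0.0000 + -1.0500, 0.0000 + -1.8187) = (-1.0500, -1.8187)
link 1: phi[1] = 240 + 175 = 415 deg
  cos(415 deg) = 0.5736, sin(415 deg) = 0.8192
  joint[2] = (-1.0500, -1.8187) + 2.7 * (0.5736, 0.8192) = (-1.0500 + 1.5487, -1.8187 + 2.2117) = (0.4987, 0.3931)
link 2: phi[2] = 240 + 175 + -60 = 355 deg
  cos(355 deg) = 0.9962, sin(355 deg) = -0.0872
  joint[3] = (0.4987, 0.3931) + 8.4 * (0.9962, -0.0872) = (0.4987 + 8.3680, 0.3931 + -0.7321) = (8.8667, -0.3391)
link 3: phi[3] = 240 + 175 + -60 + -55 = 300 deg
  cos(300 deg) = 0.5000, sin(300 deg) = -0.8660
  joint[4] = (8.8667, -0.3391) + 7.6 * (0.5000, -0.8660) = (8.8667 + 3.8000, -0.3391 + -6.5818) = (12.6667, -6.9208)
End effector: (12.6667, -6.9208)

Answer: 12.6667 -6.9208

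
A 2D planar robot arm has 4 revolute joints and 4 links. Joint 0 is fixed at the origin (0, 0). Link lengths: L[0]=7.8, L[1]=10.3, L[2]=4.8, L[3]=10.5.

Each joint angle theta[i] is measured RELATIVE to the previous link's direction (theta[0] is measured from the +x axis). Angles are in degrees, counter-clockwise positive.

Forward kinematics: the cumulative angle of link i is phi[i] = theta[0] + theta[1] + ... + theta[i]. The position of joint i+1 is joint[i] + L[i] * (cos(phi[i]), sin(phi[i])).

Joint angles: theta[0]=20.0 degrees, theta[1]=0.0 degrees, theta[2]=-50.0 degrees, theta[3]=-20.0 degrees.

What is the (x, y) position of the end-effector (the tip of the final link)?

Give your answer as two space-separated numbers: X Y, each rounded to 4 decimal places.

joint[0] = (0.0000, 0.0000)  (base)
link 0: phi[0] = 20 = 20 deg
  cos(20 deg) = 0.9397, sin(20 deg) = 0.3420
  joint[1] = (0.0000, 0.0000) + 7.8 * (0.9397, 0.3420) = (0.0000 + 7.3296, 0.0000 + 2.6678) = (7.3296, 2.6678)
link 1: phi[1] = 20 + 0 = 20 deg
  cos(20 deg) = 0.9397, sin(20 deg) = 0.3420
  joint[2] = (7.3296, 2.6678) + 10.3 * (0.9397, 0.3420) = (7.3296 + 9.6788, 2.6678 + 3.5228) = (17.0084, 6.1906)
link 2: phi[2] = 20 + 0 + -50 = -30 deg
  cos(-30 deg) = 0.8660, sin(-30 deg) = -0.5000
  joint[3] = (17.0084, 6.1906) + 4.8 * (0.8660, -0.5000) = (17.0084 + 4.1569, 6.1906 + -2.4000) = (21.1654, 3.7906)
link 3: phi[3] = 20 + 0 + -50 + -20 = -50 deg
  cos(-50 deg) = 0.6428, sin(-50 deg) = -0.7660
  joint[4] = (21.1654, 3.7906) + 10.5 * (0.6428, -0.7660) = (21.1654 + 6.7493, 3.7906 + -8.0435) = (27.9146, -4.2529)
End effector: (27.9146, -4.2529)

Answer: 27.9146 -4.2529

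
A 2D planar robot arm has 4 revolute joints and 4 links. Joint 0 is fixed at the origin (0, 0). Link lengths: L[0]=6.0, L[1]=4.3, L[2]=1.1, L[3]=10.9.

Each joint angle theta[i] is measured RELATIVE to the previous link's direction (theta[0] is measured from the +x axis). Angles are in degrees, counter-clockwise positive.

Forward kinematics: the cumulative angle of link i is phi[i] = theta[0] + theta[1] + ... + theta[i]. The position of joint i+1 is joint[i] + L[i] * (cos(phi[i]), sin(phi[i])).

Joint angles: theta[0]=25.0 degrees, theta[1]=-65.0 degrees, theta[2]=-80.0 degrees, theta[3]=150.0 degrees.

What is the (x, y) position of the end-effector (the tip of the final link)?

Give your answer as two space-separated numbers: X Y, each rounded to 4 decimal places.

joint[0] = (0.0000, 0.0000)  (base)
link 0: phi[0] = 25 = 25 deg
  cos(25 deg) = 0.9063, sin(25 deg) = 0.4226
  joint[1] = (0.0000, 0.0000) + 6 * (0.9063, 0.4226) = (0.0000 + 5.4378, 0.0000 + 2.5357) = (5.4378, 2.5357)
link 1: phi[1] = 25 + -65 = -40 deg
  cos(-40 deg) = 0.7660, sin(-40 deg) = -0.6428
  joint[2] = (5.4378, 2.5357) + 4.3 * (0.7660, -0.6428) = (5.4378 + 3.2940, 2.5357 + -2.7640) = (8.7318, -0.2283)
link 2: phi[2] = 25 + -65 + -80 = -120 deg
  cos(-120 deg) = -0.5000, sin(-120 deg) = -0.8660
  joint[3] = (8.7318, -0.2283) + 1.1 * (-0.5000, -0.8660) = (8.7318 + -0.5500, -0.2283 + -0.9526) = (8.1818, -1.1809)
link 3: phi[3] = 25 + -65 + -80 + 150 = 30 deg
  cos(30 deg) = 0.8660, sin(30 deg) = 0.5000
  joint[4] = (8.1818, -1.1809) + 10.9 * (0.8660, 0.5000) = (8.1818 + 9.4397, -1.1809 + 5.4500) = (17.6215, 4.2691)
End effector: (17.6215, 4.2691)

Answer: 17.6215 4.2691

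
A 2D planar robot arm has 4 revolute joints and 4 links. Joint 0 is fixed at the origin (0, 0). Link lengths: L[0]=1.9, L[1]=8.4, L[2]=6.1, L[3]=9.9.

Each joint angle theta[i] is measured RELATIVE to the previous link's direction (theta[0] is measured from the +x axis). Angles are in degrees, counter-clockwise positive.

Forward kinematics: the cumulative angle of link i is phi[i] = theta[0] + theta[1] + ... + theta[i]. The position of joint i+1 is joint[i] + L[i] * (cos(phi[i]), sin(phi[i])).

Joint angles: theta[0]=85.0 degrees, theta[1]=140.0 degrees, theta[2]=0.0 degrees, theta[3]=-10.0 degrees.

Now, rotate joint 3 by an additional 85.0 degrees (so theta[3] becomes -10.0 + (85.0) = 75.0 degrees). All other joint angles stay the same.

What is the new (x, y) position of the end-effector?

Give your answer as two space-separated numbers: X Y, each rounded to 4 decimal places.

Answer: -5.1375 -16.9339

Derivation:
joint[0] = (0.0000, 0.0000)  (base)
link 0: phi[0] = 85 = 85 deg
  cos(85 deg) = 0.0872, sin(85 deg) = 0.9962
  joint[1] = (0.0000, 0.0000) + 1.9 * (0.0872, 0.9962) = (0.0000 + 0.1656, 0.0000 + 1.8928) = (0.1656, 1.8928)
link 1: phi[1] = 85 + 140 = 225 deg
  cos(225 deg) = -0.7071, sin(225 deg) = -0.7071
  joint[2] = (0.1656, 1.8928) + 8.4 * (-0.7071, -0.7071) = (0.1656 + -5.9397, 1.8928 + -5.9397) = (-5.7741, -4.0469)
link 2: phi[2] = 85 + 140 + 0 = 225 deg
  cos(225 deg) = -0.7071, sin(225 deg) = -0.7071
  joint[3] = (-5.7741, -4.0469) + 6.1 * (-0.7071, -0.7071) = (-5.7741 + -4.3134, -4.0469 + -4.3134) = (-10.0875, -8.3603)
link 3: phi[3] = 85 + 140 + 0 + 75 = 300 deg
  cos(300 deg) = 0.5000, sin(300 deg) = -0.8660
  joint[4] = (-10.0875, -8.3603) + 9.9 * (0.5000, -0.8660) = (-10.0875 + 4.9500, -8.3603 + -8.5737) = (-5.1375, -16.9339)
End effector: (-5.1375, -16.9339)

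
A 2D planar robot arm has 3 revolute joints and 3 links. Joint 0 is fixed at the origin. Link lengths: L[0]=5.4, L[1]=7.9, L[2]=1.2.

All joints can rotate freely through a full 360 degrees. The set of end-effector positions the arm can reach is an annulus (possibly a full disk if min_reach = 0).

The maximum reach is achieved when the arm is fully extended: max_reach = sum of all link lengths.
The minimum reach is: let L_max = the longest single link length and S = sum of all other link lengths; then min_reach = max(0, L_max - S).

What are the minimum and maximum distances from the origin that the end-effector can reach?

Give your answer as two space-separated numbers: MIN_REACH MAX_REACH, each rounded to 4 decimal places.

Link lengths: [5.4, 7.9, 1.2]
max_reach = 5.4 + 7.9 + 1.2 = 14.5
L_max = max([5.4, 7.9, 1.2]) = 7.9
S (sum of others) = 14.5 - 7.9 = 6.6
min_reach = max(0, 7.9 - 6.6) = max(0, 1.3) = 1.3

Answer: 1.3000 14.5000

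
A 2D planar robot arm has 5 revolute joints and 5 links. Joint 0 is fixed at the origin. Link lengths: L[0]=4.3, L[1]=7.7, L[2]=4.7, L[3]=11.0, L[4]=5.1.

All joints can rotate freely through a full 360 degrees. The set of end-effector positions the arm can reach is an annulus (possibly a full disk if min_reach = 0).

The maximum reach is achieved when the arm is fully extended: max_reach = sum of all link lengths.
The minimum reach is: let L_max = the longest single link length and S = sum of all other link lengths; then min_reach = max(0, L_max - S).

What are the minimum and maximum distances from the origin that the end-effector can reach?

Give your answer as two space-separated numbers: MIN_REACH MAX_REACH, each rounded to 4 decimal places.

Answer: 0.0000 32.8000

Derivation:
Link lengths: [4.3, 7.7, 4.7, 11.0, 5.1]
max_reach = 4.3 + 7.7 + 4.7 + 11 + 5.1 = 32.8
L_max = max([4.3, 7.7, 4.7, 11.0, 5.1]) = 11
S (sum of others) = 32.8 - 11 = 21.8
min_reach = max(0, 11 - 21.8) = max(0, -10.8) = 0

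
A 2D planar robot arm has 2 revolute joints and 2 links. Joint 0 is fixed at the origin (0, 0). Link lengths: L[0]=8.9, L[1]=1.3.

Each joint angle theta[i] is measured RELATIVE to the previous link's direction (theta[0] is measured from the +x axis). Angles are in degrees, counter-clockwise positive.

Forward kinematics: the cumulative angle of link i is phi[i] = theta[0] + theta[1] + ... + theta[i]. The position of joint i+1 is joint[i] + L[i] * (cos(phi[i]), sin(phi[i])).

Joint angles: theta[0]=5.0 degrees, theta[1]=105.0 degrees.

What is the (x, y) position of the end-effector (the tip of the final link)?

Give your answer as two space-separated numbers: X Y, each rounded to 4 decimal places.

joint[0] = (0.0000, 0.0000)  (base)
link 0: phi[0] = 5 = 5 deg
  cos(5 deg) = 0.9962, sin(5 deg) = 0.0872
  joint[1] = (0.0000, 0.0000) + 8.9 * (0.9962, 0.0872) = (0.0000 + 8.8661, 0.0000 + 0.7757) = (8.8661, 0.7757)
link 1: phi[1] = 5 + 105 = 110 deg
  cos(110 deg) = -0.3420, sin(110 deg) = 0.9397
  joint[2] = (8.8661, 0.7757) + 1.3 * (-0.3420, 0.9397) = (8.8661 + -0.4446, 0.7757 + 1.2216) = (8.4215, 1.9973)
End effector: (8.4215, 1.9973)

Answer: 8.4215 1.9973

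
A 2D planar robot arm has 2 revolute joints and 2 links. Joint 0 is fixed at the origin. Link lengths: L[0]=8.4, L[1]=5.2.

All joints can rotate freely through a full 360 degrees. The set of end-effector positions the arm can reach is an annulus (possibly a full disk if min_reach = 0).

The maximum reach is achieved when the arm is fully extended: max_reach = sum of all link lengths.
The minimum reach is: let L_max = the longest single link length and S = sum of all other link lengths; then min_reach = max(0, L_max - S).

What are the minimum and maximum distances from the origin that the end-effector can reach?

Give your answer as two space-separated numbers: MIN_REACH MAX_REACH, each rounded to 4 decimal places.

Answer: 3.2000 13.6000

Derivation:
Link lengths: [8.4, 5.2]
max_reach = 8.4 + 5.2 = 13.6
L_max = max([8.4, 5.2]) = 8.4
S (sum of others) = 13.6 - 8.4 = 5.2
min_reach = max(0, 8.4 - 5.2) = max(0, 3.2) = 3.2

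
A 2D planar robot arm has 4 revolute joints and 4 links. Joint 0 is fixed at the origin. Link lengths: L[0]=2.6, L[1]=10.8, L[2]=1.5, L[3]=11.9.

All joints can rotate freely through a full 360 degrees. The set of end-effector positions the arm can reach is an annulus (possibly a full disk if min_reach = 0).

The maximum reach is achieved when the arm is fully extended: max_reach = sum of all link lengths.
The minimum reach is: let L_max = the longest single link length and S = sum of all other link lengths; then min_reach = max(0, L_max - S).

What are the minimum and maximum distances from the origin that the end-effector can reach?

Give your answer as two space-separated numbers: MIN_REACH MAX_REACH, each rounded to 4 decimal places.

Link lengths: [2.6, 10.8, 1.5, 11.9]
max_reach = 2.6 + 10.8 + 1.5 + 11.9 = 26.8
L_max = max([2.6, 10.8, 1.5, 11.9]) = 11.9
S (sum of others) = 26.8 - 11.9 = 14.9
min_reach = max(0, 11.9 - 14.9) = max(0, -3) = 0

Answer: 0.0000 26.8000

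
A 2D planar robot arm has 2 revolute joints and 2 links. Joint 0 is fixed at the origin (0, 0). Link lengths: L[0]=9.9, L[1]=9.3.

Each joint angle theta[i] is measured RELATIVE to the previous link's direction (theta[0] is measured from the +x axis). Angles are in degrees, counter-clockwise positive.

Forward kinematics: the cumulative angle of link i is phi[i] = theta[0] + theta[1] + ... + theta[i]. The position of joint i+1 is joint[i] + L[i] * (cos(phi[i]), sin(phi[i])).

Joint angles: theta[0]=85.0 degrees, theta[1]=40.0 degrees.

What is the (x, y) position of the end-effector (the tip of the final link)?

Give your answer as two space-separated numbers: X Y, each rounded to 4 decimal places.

joint[0] = (0.0000, 0.0000)  (base)
link 0: phi[0] = 85 = 85 deg
  cos(85 deg) = 0.0872, sin(85 deg) = 0.9962
  joint[1] = (0.0000, 0.0000) + 9.9 * (0.0872, 0.9962) = (0.0000 + 0.8628, 0.0000 + 9.8623) = (0.8628, 9.8623)
link 1: phi[1] = 85 + 40 = 125 deg
  cos(125 deg) = -0.5736, sin(125 deg) = 0.8192
  joint[2] = (0.8628, 9.8623) + 9.3 * (-0.5736, 0.8192) = (0.8628 + -5.3343, 9.8623 + 7.6181) = (-4.4714, 17.4804)
End effector: (-4.4714, 17.4804)

Answer: -4.4714 17.4804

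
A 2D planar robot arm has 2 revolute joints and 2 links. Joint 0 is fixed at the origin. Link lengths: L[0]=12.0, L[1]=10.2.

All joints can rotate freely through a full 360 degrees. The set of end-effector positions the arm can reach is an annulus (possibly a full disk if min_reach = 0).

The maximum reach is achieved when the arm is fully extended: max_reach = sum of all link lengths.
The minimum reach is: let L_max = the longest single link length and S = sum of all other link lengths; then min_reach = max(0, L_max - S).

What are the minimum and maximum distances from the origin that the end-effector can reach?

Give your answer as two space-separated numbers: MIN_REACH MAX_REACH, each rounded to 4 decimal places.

Link lengths: [12.0, 10.2]
max_reach = 12 + 10.2 = 22.2
L_max = max([12.0, 10.2]) = 12
S (sum of others) = 22.2 - 12 = 10.2
min_reach = max(0, 12 - 10.2) = max(0, 1.8) = 1.8

Answer: 1.8000 22.2000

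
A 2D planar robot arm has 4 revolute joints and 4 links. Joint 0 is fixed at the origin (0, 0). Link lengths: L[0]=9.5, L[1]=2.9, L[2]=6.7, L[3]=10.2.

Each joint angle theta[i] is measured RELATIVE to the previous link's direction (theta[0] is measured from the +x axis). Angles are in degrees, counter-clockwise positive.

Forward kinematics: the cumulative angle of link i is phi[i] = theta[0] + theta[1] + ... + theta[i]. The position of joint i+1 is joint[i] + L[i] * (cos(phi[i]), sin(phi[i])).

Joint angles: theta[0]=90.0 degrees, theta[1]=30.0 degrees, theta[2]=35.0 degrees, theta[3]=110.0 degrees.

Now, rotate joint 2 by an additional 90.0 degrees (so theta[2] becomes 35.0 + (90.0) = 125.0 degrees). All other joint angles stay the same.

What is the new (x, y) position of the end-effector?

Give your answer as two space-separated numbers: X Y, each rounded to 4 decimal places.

joint[0] = (0.0000, 0.0000)  (base)
link 0: phi[0] = 90 = 90 deg
  cos(90 deg) = 0.0000, sin(90 deg) = 1.0000
  joint[1] = (0.0000, 0.0000) + 9.5 * (0.0000, 1.0000) = (0.0000 + 0.0000, 0.0000 + 9.5000) = (0.0000, 9.5000)
link 1: phi[1] = 90 + 30 = 120 deg
  cos(120 deg) = -0.5000, sin(120 deg) = 0.8660
  joint[2] = (0.0000, 9.5000) + 2.9 * (-0.5000, 0.8660) = (0.0000 + -1.4500, 9.5000 + 2.5115) = (-1.4500, 12.0115)
link 2: phi[2] = 90 + 30 + 125 = 245 deg
  cos(245 deg) = -0.4226, sin(245 deg) = -0.9063
  joint[3] = (-1.4500, 12.0115) + 6.7 * (-0.4226, -0.9063) = (-1.4500 + -2.8315, 12.0115 + -6.0723) = (-4.2815, 5.9392)
link 3: phi[3] = 90 + 30 + 125 + 110 = 355 deg
  cos(355 deg) = 0.9962, sin(355 deg) = -0.0872
  joint[4] = (-4.2815, 5.9392) + 10.2 * (0.9962, -0.0872) = (-4.2815 + 10.1612, 5.9392 + -0.8890) = (5.8796, 5.0502)
End effector: (5.8796, 5.0502)

Answer: 5.8796 5.0502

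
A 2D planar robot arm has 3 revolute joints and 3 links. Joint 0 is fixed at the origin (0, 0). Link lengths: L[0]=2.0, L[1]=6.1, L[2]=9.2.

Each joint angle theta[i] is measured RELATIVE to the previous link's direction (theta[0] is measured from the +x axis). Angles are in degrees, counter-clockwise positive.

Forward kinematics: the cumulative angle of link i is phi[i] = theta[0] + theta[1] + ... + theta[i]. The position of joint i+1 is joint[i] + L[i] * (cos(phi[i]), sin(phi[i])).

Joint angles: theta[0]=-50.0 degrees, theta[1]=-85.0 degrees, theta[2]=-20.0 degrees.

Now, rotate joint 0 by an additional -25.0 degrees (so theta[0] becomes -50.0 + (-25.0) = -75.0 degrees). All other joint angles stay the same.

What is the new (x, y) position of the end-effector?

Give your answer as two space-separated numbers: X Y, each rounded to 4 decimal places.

joint[0] = (0.0000, 0.0000)  (base)
link 0: phi[0] = -75 = -75 deg
  cos(-75 deg) = 0.2588, sin(-75 deg) = -0.9659
  joint[1] = (0.0000, 0.0000) + 2 * (0.2588, -0.9659) = (0.0000 + 0.5176, 0.0000 + -1.9319) = (0.5176, -1.9319)
link 1: phi[1] = -75 + -85 = -160 deg
  cos(-160 deg) = -0.9397, sin(-160 deg) = -0.3420
  joint[2] = (0.5176, -1.9319) + 6.1 * (-0.9397, -0.3420) = (0.5176 + -5.7321, -1.9319 + -2.0863) = (-5.2145, -4.0182)
link 2: phi[2] = -75 + -85 + -20 = -180 deg
  cos(-180 deg) = -1.0000, sin(-180 deg) = -0.0000
  joint[3] = (-5.2145, -4.0182) + 9.2 * (-1.0000, -0.0000) = (-5.2145 + -9.2000, -4.0182 + -0.0000) = (-14.4145, -4.0182)
End effector: (-14.4145, -4.0182)

Answer: -14.4145 -4.0182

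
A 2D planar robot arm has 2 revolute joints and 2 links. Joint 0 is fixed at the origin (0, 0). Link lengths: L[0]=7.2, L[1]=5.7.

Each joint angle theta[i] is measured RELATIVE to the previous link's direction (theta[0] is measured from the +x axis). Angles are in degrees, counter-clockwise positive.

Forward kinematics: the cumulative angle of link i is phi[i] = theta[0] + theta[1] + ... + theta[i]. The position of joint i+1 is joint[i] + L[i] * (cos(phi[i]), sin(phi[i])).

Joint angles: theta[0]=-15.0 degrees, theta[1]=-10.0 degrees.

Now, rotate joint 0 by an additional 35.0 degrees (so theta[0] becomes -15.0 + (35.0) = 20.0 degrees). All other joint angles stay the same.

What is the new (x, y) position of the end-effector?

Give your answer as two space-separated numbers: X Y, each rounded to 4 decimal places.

joint[0] = (0.0000, 0.0000)  (base)
link 0: phi[0] = 20 = 20 deg
  cos(20 deg) = 0.9397, sin(20 deg) = 0.3420
  joint[1] = (0.0000, 0.0000) + 7.2 * (0.9397, 0.3420) = (0.0000 + 6.7658, 0.0000 + 2.4625) = (6.7658, 2.4625)
link 1: phi[1] = 20 + -10 = 10 deg
  cos(10 deg) = 0.9848, sin(10 deg) = 0.1736
  joint[2] = (6.7658, 2.4625) + 5.7 * (0.9848, 0.1736) = (6.7658 + 5.6134, 2.4625 + 0.9898) = (12.3792, 3.4523)
End effector: (12.3792, 3.4523)

Answer: 12.3792 3.4523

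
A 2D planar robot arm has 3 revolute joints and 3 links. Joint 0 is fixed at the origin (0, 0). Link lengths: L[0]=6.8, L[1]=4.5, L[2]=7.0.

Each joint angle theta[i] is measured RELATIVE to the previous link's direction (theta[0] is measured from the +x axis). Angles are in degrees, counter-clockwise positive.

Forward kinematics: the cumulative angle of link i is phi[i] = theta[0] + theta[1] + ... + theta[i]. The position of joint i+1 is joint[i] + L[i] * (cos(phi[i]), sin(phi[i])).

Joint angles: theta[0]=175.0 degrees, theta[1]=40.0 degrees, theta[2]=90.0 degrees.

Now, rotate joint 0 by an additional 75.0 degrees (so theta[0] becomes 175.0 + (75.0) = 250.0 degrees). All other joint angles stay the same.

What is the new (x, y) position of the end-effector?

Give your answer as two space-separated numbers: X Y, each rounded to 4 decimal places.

Answer: 5.7912 -8.2244

Derivation:
joint[0] = (0.0000, 0.0000)  (base)
link 0: phi[0] = 250 = 250 deg
  cos(250 deg) = -0.3420, sin(250 deg) = -0.9397
  joint[1] = (0.0000, 0.0000) + 6.8 * (-0.3420, -0.9397) = (0.0000 + -2.3257, 0.0000 + -6.3899) = (-2.3257, -6.3899)
link 1: phi[1] = 250 + 40 = 290 deg
  cos(290 deg) = 0.3420, sin(290 deg) = -0.9397
  joint[2] = (-2.3257, -6.3899) + 4.5 * (0.3420, -0.9397) = (-2.3257 + 1.5391, -6.3899 + -4.2286) = (-0.7866, -10.6185)
link 2: phi[2] = 250 + 40 + 90 = 380 deg
  cos(380 deg) = 0.9397, sin(380 deg) = 0.3420
  joint[3] = (-0.7866, -10.6185) + 7 * (0.9397, 0.3420) = (-0.7866 + 6.5778, -10.6185 + 2.3941) = (5.7912, -8.2244)
End effector: (5.7912, -8.2244)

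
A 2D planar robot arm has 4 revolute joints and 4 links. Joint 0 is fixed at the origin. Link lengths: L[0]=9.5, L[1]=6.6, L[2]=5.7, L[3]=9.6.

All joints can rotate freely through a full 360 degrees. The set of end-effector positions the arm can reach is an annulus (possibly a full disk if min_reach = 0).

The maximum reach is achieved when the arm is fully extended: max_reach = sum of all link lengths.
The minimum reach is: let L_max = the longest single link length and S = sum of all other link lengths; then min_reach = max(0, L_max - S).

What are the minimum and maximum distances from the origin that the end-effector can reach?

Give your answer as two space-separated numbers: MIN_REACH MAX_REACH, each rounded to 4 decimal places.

Link lengths: [9.5, 6.6, 5.7, 9.6]
max_reach = 9.5 + 6.6 + 5.7 + 9.6 = 31.4
L_max = max([9.5, 6.6, 5.7, 9.6]) = 9.6
S (sum of others) = 31.4 - 9.6 = 21.8
min_reach = max(0, 9.6 - 21.8) = max(0, -12.2) = 0

Answer: 0.0000 31.4000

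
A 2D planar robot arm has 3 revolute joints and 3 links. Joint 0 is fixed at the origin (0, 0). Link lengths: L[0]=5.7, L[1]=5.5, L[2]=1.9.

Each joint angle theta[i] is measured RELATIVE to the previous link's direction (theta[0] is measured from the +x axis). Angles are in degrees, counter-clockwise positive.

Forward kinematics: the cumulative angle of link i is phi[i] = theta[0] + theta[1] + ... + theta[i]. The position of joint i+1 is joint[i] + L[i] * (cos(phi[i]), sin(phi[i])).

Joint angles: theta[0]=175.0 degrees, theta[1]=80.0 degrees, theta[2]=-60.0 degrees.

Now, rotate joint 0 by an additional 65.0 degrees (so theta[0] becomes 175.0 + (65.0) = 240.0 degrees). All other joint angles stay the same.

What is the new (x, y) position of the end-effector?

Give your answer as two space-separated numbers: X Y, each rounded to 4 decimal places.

Answer: 1.0333 -10.3428

Derivation:
joint[0] = (0.0000, 0.0000)  (base)
link 0: phi[0] = 240 = 240 deg
  cos(240 deg) = -0.5000, sin(240 deg) = -0.8660
  joint[1] = (0.0000, 0.0000) + 5.7 * (-0.5000, -0.8660) = (0.0000 + -2.8500, 0.0000 + -4.9363) = (-2.8500, -4.9363)
link 1: phi[1] = 240 + 80 = 320 deg
  cos(320 deg) = 0.7660, sin(320 deg) = -0.6428
  joint[2] = (-2.8500, -4.9363) + 5.5 * (0.7660, -0.6428) = (-2.8500 + 4.2132, -4.9363 + -3.5353) = (1.3632, -8.4717)
link 2: phi[2] = 240 + 80 + -60 = 260 deg
  cos(260 deg) = -0.1736, sin(260 deg) = -0.9848
  joint[3] = (1.3632, -8.4717) + 1.9 * (-0.1736, -0.9848) = (1.3632 + -0.3299, -8.4717 + -1.8711) = (1.0333, -10.3428)
End effector: (1.0333, -10.3428)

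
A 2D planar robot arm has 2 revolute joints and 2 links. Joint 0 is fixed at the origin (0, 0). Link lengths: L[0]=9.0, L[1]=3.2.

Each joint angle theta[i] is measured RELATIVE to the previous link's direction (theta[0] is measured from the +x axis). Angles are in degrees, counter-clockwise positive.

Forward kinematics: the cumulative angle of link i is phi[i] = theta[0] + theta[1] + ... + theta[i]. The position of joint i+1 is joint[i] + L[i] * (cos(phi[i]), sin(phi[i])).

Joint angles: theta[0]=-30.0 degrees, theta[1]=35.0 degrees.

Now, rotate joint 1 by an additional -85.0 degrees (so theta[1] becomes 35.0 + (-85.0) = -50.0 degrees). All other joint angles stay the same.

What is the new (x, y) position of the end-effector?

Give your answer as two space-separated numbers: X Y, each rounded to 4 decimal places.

joint[0] = (0.0000, 0.0000)  (base)
link 0: phi[0] = -30 = -30 deg
  cos(-30 deg) = 0.8660, sin(-30 deg) = -0.5000
  joint[1] = (0.0000, 0.0000) + 9 * (0.8660, -0.5000) = (0.0000 + 7.7942, 0.0000 + -4.5000) = (7.7942, -4.5000)
link 1: phi[1] = -30 + -50 = -80 deg
  cos(-80 deg) = 0.1736, sin(-80 deg) = -0.9848
  joint[2] = (7.7942, -4.5000) + 3.2 * (0.1736, -0.9848) = (7.7942 + 0.5557, -4.5000 + -3.1514) = (8.3499, -7.6514)
End effector: (8.3499, -7.6514)

Answer: 8.3499 -7.6514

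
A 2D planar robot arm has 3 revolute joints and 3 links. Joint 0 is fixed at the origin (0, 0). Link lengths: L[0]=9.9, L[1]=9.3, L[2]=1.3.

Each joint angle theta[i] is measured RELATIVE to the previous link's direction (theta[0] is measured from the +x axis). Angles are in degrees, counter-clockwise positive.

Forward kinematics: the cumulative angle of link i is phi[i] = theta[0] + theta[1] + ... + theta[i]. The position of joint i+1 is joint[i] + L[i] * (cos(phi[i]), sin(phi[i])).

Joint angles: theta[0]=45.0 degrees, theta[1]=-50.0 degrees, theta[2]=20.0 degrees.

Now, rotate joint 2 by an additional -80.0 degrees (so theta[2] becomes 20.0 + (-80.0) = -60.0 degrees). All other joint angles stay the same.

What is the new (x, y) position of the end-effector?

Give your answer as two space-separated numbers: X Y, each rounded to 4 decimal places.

Answer: 16.8144 5.0116

Derivation:
joint[0] = (0.0000, 0.0000)  (base)
link 0: phi[0] = 45 = 45 deg
  cos(45 deg) = 0.7071, sin(45 deg) = 0.7071
  joint[1] = (0.0000, 0.0000) + 9.9 * (0.7071, 0.7071) = (0.0000 + 7.0004, 0.0000 + 7.0004) = (7.0004, 7.0004)
link 1: phi[1] = 45 + -50 = -5 deg
  cos(-5 deg) = 0.9962, sin(-5 deg) = -0.0872
  joint[2] = (7.0004, 7.0004) + 9.3 * (0.9962, -0.0872) = (7.0004 + 9.2646, 7.0004 + -0.8105) = (16.2650, 6.1898)
link 2: phi[2] = 45 + -50 + -60 = -65 deg
  cos(-65 deg) = 0.4226, sin(-65 deg) = -0.9063
  joint[3] = (16.2650, 6.1898) + 1.3 * (0.4226, -0.9063) = (16.2650 + 0.5494, 6.1898 + -1.1782) = (16.8144, 5.0116)
End effector: (16.8144, 5.0116)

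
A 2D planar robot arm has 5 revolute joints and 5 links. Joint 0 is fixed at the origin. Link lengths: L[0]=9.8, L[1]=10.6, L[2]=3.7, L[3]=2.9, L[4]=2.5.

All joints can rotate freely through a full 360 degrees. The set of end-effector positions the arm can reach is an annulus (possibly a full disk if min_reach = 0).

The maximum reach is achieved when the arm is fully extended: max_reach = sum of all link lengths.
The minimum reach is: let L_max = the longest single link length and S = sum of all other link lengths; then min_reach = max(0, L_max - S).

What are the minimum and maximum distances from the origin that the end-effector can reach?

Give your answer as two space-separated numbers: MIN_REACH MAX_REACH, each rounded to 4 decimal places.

Link lengths: [9.8, 10.6, 3.7, 2.9, 2.5]
max_reach = 9.8 + 10.6 + 3.7 + 2.9 + 2.5 = 29.5
L_max = max([9.8, 10.6, 3.7, 2.9, 2.5]) = 10.6
S (sum of others) = 29.5 - 10.6 = 18.9
min_reach = max(0, 10.6 - 18.9) = max(0, -8.3) = 0

Answer: 0.0000 29.5000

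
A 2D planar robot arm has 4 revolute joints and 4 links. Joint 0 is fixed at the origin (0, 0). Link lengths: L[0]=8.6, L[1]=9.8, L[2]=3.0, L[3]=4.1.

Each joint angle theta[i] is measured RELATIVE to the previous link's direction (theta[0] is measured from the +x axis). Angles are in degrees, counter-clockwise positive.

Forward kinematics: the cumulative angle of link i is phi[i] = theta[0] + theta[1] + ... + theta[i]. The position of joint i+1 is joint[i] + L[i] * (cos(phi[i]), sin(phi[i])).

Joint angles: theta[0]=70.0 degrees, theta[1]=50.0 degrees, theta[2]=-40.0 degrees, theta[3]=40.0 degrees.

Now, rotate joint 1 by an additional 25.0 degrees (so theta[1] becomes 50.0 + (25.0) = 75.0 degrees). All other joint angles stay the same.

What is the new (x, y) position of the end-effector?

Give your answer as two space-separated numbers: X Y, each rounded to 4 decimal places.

Answer: -9.2213 18.9518

Derivation:
joint[0] = (0.0000, 0.0000)  (base)
link 0: phi[0] = 70 = 70 deg
  cos(70 deg) = 0.3420, sin(70 deg) = 0.9397
  joint[1] = (0.0000, 0.0000) + 8.6 * (0.3420, 0.9397) = (0.0000 + 2.9414, 0.0000 + 8.0814) = (2.9414, 8.0814)
link 1: phi[1] = 70 + 75 = 145 deg
  cos(145 deg) = -0.8192, sin(145 deg) = 0.5736
  joint[2] = (2.9414, 8.0814) + 9.8 * (-0.8192, 0.5736) = (2.9414 + -8.0277, 8.0814 + 5.6210) = (-5.0863, 13.7024)
link 2: phi[2] = 70 + 75 + -40 = 105 deg
  cos(105 deg) = -0.2588, sin(105 deg) = 0.9659
  joint[3] = (-5.0863, 13.7024) + 3 * (-0.2588, 0.9659) = (-5.0863 + -0.7765, 13.7024 + 2.8978) = (-5.8628, 16.6002)
link 3: phi[3] = 70 + 75 + -40 + 40 = 145 deg
  cos(145 deg) = -0.8192, sin(145 deg) = 0.5736
  joint[4] = (-5.8628, 16.6002) + 4.1 * (-0.8192, 0.5736) = (-5.8628 + -3.3585, 16.6002 + 2.3517) = (-9.2213, 18.9518)
End effector: (-9.2213, 18.9518)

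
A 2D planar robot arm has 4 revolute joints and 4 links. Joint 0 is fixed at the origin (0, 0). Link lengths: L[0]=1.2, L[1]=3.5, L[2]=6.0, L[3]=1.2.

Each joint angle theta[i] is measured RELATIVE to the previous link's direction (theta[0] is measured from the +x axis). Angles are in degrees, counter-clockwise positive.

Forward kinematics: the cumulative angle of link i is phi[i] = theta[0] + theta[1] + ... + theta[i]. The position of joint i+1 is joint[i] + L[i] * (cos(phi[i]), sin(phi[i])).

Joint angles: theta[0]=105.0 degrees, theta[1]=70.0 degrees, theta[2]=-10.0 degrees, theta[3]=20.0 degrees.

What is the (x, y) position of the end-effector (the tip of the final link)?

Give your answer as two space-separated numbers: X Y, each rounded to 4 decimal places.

joint[0] = (0.0000, 0.0000)  (base)
link 0: phi[0] = 105 = 105 deg
  cos(105 deg) = -0.2588, sin(105 deg) = 0.9659
  joint[1] = (0.0000, 0.0000) + 1.2 * (-0.2588, 0.9659) = (0.0000 + -0.3106, 0.0000 + 1.1591) = (-0.3106, 1.1591)
link 1: phi[1] = 105 + 70 = 175 deg
  cos(175 deg) = -0.9962, sin(175 deg) = 0.0872
  joint[2] = (-0.3106, 1.1591) + 3.5 * (-0.9962, 0.0872) = (-0.3106 + -3.4867, 1.1591 + 0.3050) = (-3.7973, 1.4642)
link 2: phi[2] = 105 + 70 + -10 = 165 deg
  cos(165 deg) = -0.9659, sin(165 deg) = 0.2588
  joint[3] = (-3.7973, 1.4642) + 6 * (-0.9659, 0.2588) = (-3.7973 + -5.7956, 1.4642 + 1.5529) = (-9.5928, 3.0171)
link 3: phi[3] = 105 + 70 + -10 + 20 = 185 deg
  cos(185 deg) = -0.9962, sin(185 deg) = -0.0872
  joint[4] = (-9.5928, 3.0171) + 1.2 * (-0.9962, -0.0872) = (-9.5928 + -1.1954, 3.0171 + -0.1046) = (-10.7883, 2.9125)
End effector: (-10.7883, 2.9125)

Answer: -10.7883 2.9125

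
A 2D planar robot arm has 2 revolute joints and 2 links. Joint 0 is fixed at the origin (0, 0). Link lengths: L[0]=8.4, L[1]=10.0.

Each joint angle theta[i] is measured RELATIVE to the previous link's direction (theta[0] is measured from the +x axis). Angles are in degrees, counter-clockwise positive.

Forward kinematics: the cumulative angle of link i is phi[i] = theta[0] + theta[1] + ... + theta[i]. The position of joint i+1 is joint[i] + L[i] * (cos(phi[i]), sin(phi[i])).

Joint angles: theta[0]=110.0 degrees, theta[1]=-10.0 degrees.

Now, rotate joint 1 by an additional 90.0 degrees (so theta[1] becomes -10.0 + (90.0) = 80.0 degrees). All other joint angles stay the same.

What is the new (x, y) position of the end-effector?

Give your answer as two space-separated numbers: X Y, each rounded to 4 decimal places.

Answer: -12.7210 6.1569

Derivation:
joint[0] = (0.0000, 0.0000)  (base)
link 0: phi[0] = 110 = 110 deg
  cos(110 deg) = -0.3420, sin(110 deg) = 0.9397
  joint[1] = (0.0000, 0.0000) + 8.4 * (-0.3420, 0.9397) = (0.0000 + -2.8730, 0.0000 + 7.8934) = (-2.8730, 7.8934)
link 1: phi[1] = 110 + 80 = 190 deg
  cos(190 deg) = -0.9848, sin(190 deg) = -0.1736
  joint[2] = (-2.8730, 7.8934) + 10 * (-0.9848, -0.1736) = (-2.8730 + -9.8481, 7.8934 + -1.7365) = (-12.7210, 6.1569)
End effector: (-12.7210, 6.1569)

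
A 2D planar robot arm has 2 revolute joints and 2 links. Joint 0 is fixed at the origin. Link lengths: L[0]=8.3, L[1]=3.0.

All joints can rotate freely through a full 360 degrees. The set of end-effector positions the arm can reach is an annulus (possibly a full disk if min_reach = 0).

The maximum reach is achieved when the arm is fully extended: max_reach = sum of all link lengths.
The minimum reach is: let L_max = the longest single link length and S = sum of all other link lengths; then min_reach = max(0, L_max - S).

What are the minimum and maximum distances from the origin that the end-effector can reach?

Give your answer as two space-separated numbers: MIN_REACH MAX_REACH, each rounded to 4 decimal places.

Link lengths: [8.3, 3.0]
max_reach = 8.3 + 3 = 11.3
L_max = max([8.3, 3.0]) = 8.3
S (sum of others) = 11.3 - 8.3 = 3
min_reach = max(0, 8.3 - 3) = max(0, 5.3) = 5.3

Answer: 5.3000 11.3000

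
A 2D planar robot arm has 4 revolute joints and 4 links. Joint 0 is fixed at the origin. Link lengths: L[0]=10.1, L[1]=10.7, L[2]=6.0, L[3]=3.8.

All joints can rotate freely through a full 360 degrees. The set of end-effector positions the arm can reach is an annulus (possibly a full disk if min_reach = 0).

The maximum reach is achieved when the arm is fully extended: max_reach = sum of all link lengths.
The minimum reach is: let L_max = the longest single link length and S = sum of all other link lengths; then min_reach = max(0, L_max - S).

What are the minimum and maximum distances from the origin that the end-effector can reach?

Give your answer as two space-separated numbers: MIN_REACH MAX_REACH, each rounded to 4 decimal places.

Link lengths: [10.1, 10.7, 6.0, 3.8]
max_reach = 10.1 + 10.7 + 6 + 3.8 = 30.6
L_max = max([10.1, 10.7, 6.0, 3.8]) = 10.7
S (sum of others) = 30.6 - 10.7 = 19.9
min_reach = max(0, 10.7 - 19.9) = max(0, -9.2) = 0

Answer: 0.0000 30.6000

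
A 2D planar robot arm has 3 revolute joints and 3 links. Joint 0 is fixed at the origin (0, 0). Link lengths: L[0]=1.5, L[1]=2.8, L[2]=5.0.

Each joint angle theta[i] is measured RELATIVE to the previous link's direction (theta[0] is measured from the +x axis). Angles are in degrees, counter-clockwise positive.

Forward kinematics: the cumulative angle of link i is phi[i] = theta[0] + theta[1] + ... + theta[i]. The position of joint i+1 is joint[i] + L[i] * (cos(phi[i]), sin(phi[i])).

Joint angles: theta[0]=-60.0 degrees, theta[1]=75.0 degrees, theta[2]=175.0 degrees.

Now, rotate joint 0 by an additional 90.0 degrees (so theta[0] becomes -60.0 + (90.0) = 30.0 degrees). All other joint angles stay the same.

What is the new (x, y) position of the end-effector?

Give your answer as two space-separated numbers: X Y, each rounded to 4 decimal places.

Answer: 1.4426 -1.4694

Derivation:
joint[0] = (0.0000, 0.0000)  (base)
link 0: phi[0] = 30 = 30 deg
  cos(30 deg) = 0.8660, sin(30 deg) = 0.5000
  joint[1] = (0.0000, 0.0000) + 1.5 * (0.8660, 0.5000) = (0.0000 + 1.2990, 0.0000 + 0.7500) = (1.2990, 0.7500)
link 1: phi[1] = 30 + 75 = 105 deg
  cos(105 deg) = -0.2588, sin(105 deg) = 0.9659
  joint[2] = (1.2990, 0.7500) + 2.8 * (-0.2588, 0.9659) = (1.2990 + -0.7247, 0.7500 + 2.7046) = (0.5743, 3.4546)
link 2: phi[2] = 30 + 75 + 175 = 280 deg
  cos(280 deg) = 0.1736, sin(280 deg) = -0.9848
  joint[3] = (0.5743, 3.4546) + 5 * (0.1736, -0.9848) = (0.5743 + 0.8682, 3.4546 + -4.9240) = (1.4426, -1.4694)
End effector: (1.4426, -1.4694)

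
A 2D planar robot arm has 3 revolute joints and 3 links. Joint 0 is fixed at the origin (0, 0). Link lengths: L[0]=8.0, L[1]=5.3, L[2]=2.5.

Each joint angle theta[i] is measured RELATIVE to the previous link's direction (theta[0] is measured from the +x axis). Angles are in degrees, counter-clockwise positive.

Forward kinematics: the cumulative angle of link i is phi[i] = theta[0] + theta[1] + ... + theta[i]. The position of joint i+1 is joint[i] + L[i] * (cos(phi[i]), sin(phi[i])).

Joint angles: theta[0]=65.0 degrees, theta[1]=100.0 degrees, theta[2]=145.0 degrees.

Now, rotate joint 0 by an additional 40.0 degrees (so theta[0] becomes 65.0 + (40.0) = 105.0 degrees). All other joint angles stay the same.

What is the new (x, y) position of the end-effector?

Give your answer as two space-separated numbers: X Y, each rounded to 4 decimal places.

joint[0] = (0.0000, 0.0000)  (base)
link 0: phi[0] = 105 = 105 deg
  cos(105 deg) = -0.2588, sin(105 deg) = 0.9659
  joint[1] = (0.0000, 0.0000) + 8 * (-0.2588, 0.9659) = (0.0000 + -2.0706, 0.0000 + 7.7274) = (-2.0706, 7.7274)
link 1: phi[1] = 105 + 100 = 205 deg
  cos(205 deg) = -0.9063, sin(205 deg) = -0.4226
  joint[2] = (-2.0706, 7.7274) + 5.3 * (-0.9063, -0.4226) = (-2.0706 + -4.8034, 7.7274 + -2.2399) = (-6.8740, 5.4875)
link 2: phi[2] = 105 + 100 + 145 = 350 deg
  cos(350 deg) = 0.9848, sin(350 deg) = -0.1736
  joint[3] = (-6.8740, 5.4875) + 2.5 * (0.9848, -0.1736) = (-6.8740 + 2.4620, 5.4875 + -0.4341) = (-4.4120, 5.0534)
End effector: (-4.4120, 5.0534)

Answer: -4.4120 5.0534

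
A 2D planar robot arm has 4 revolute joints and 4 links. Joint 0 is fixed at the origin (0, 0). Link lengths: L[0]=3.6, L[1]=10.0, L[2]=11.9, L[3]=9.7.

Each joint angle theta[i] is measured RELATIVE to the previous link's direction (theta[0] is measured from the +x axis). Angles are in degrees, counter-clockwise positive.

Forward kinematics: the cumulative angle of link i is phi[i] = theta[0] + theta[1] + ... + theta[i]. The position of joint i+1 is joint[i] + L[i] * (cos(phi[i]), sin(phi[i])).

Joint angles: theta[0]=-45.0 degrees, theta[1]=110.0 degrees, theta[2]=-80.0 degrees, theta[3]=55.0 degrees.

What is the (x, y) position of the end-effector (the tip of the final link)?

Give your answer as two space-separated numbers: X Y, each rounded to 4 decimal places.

Answer: 25.6969 9.6726

Derivation:
joint[0] = (0.0000, 0.0000)  (base)
link 0: phi[0] = -45 = -45 deg
  cos(-45 deg) = 0.7071, sin(-45 deg) = -0.7071
  joint[1] = (0.0000, 0.0000) + 3.6 * (0.7071, -0.7071) = (0.0000 + 2.5456, 0.0000 + -2.5456) = (2.5456, -2.5456)
link 1: phi[1] = -45 + 110 = 65 deg
  cos(65 deg) = 0.4226, sin(65 deg) = 0.9063
  joint[2] = (2.5456, -2.5456) + 10 * (0.4226, 0.9063) = (2.5456 + 4.2262, -2.5456 + 9.0631) = (6.7718, 6.5175)
link 2: phi[2] = -45 + 110 + -80 = -15 deg
  cos(-15 deg) = 0.9659, sin(-15 deg) = -0.2588
  joint[3] = (6.7718, 6.5175) + 11.9 * (0.9659, -0.2588) = (6.7718 + 11.4945, 6.5175 + -3.0799) = (18.2663, 3.4375)
link 3: phi[3] = -45 + 110 + -80 + 55 = 40 deg
  cos(40 deg) = 0.7660, sin(40 deg) = 0.6428
  joint[4] = (18.2663, 3.4375) + 9.7 * (0.7660, 0.6428) = (18.2663 + 7.4306, 3.4375 + 6.2350) = (25.6969, 9.6726)
End effector: (25.6969, 9.6726)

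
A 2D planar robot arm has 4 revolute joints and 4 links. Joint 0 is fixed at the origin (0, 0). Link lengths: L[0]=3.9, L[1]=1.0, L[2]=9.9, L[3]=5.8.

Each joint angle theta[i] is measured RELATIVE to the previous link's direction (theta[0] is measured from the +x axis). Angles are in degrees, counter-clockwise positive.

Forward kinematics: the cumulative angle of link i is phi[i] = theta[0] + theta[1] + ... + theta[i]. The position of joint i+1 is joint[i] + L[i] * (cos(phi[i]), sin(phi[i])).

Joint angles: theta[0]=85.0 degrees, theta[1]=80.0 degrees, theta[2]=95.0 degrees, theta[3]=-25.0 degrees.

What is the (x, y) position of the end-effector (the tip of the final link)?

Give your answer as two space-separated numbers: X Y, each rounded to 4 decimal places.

joint[0] = (0.0000, 0.0000)  (base)
link 0: phi[0] = 85 = 85 deg
  cos(85 deg) = 0.0872, sin(85 deg) = 0.9962
  joint[1] = (0.0000, 0.0000) + 3.9 * (0.0872, 0.9962) = (0.0000 + 0.3399, 0.0000 + 3.8852) = (0.3399, 3.8852)
link 1: phi[1] = 85 + 80 = 165 deg
  cos(165 deg) = -0.9659, sin(165 deg) = 0.2588
  joint[2] = (0.3399, 3.8852) + 1 * (-0.9659, 0.2588) = (0.3399 + -0.9659, 3.8852 + 0.2588) = (-0.6260, 4.1440)
link 2: phi[2] = 85 + 80 + 95 = 260 deg
  cos(260 deg) = -0.1736, sin(260 deg) = -0.9848
  joint[3] = (-0.6260, 4.1440) + 9.9 * (-0.1736, -0.9848) = (-0.6260 + -1.7191, 4.1440 + -9.7496) = (-2.3451, -5.6056)
link 3: phi[3] = 85 + 80 + 95 + -25 = 235 deg
  cos(235 deg) = -0.5736, sin(235 deg) = -0.8192
  joint[4] = (-2.3451, -5.6056) + 5.8 * (-0.5736, -0.8192) = (-2.3451 + -3.3267, -5.6056 + -4.7511) = (-5.6719, -10.3567)
End effector: (-5.6719, -10.3567)

Answer: -5.6719 -10.3567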